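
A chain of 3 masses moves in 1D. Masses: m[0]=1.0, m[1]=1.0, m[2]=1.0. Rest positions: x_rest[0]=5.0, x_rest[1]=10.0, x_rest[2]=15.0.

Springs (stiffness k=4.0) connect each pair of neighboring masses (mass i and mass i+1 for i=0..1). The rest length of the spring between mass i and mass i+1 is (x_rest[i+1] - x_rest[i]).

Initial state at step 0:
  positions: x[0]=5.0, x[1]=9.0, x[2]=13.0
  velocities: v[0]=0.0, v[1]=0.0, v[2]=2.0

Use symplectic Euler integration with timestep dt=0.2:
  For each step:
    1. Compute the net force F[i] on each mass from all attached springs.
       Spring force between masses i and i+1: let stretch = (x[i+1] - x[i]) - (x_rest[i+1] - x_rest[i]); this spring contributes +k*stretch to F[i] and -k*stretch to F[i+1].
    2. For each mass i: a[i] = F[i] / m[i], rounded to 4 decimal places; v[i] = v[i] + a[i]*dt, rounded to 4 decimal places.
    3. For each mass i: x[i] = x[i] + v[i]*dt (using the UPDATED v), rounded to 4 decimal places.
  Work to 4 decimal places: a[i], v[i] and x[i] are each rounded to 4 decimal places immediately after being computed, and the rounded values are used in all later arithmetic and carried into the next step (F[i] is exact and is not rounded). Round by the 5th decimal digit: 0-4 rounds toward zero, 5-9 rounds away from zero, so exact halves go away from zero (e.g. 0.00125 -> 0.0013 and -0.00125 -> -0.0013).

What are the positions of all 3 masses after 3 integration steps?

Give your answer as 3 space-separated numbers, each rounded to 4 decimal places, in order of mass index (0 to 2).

Step 0: x=[5.0000 9.0000 13.0000] v=[0.0000 0.0000 2.0000]
Step 1: x=[4.8400 9.0000 13.5600] v=[-0.8000 0.0000 2.8000]
Step 2: x=[4.5456 9.0640 14.1904] v=[-1.4720 0.3200 3.1520]
Step 3: x=[4.1741 9.2253 14.8006] v=[-1.8573 0.8064 3.0509]

Answer: 4.1741 9.2253 14.8006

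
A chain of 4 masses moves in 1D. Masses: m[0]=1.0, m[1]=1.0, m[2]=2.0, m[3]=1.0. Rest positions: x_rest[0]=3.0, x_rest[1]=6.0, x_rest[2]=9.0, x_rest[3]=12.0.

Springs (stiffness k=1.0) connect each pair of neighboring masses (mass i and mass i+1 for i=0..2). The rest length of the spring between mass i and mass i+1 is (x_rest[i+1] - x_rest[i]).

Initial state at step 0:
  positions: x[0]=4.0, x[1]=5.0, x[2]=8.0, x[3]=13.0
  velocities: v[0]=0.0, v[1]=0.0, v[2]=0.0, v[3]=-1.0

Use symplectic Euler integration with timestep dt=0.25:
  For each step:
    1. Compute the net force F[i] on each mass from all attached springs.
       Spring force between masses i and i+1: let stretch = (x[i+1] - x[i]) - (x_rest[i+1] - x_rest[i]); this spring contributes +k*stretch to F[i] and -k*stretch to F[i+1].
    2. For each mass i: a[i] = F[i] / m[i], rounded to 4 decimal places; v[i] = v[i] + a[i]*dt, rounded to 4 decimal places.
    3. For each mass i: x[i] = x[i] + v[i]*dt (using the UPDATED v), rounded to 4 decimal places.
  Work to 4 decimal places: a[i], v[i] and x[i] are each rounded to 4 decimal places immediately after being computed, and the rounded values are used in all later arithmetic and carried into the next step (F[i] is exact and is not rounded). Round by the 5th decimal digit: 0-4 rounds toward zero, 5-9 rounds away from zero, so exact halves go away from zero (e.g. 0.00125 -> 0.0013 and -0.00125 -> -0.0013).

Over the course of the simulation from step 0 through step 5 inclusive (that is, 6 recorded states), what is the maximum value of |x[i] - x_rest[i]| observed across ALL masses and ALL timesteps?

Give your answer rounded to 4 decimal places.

Answer: 1.4586

Derivation:
Step 0: x=[4.0000 5.0000 8.0000 13.0000] v=[0.0000 0.0000 0.0000 -1.0000]
Step 1: x=[3.8750 5.1250 8.0625 12.6250] v=[-0.5000 0.5000 0.2500 -1.5000]
Step 2: x=[3.6406 5.3555 8.1758 12.1524] v=[-0.9375 0.9219 0.4531 -1.8906]
Step 3: x=[3.3259 5.6551 8.3252 11.6187] v=[-1.2588 1.1983 0.5977 -2.1348]
Step 4: x=[2.9693 5.9760 8.4941 11.0667] v=[-1.4265 1.2835 0.6756 -2.2082]
Step 5: x=[2.6131 6.2664 8.6647 10.5414] v=[-1.4248 1.1614 0.6824 -2.1014]
Max displacement = 1.4586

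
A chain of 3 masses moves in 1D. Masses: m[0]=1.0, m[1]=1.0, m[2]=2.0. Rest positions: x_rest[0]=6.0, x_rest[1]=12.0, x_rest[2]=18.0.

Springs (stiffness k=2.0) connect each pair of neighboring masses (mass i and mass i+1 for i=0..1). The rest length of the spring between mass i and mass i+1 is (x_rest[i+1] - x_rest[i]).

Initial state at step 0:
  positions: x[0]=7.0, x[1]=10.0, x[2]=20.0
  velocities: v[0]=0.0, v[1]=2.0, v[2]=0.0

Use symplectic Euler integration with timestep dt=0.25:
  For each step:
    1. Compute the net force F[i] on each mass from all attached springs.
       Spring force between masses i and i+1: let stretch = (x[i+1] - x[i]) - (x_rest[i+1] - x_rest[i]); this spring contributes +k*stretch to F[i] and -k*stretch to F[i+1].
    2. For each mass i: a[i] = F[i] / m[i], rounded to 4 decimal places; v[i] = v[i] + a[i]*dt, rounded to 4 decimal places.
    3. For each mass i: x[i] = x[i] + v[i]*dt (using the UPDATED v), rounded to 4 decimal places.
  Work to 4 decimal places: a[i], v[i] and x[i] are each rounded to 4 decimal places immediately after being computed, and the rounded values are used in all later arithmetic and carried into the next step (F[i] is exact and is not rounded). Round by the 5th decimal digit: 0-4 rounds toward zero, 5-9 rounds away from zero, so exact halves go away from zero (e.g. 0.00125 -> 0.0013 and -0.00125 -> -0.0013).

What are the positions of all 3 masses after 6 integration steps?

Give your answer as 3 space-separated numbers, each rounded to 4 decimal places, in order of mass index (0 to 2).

Answer: 7.2721 15.2826 18.7227

Derivation:
Step 0: x=[7.0000 10.0000 20.0000] v=[0.0000 2.0000 0.0000]
Step 1: x=[6.6250 11.3750 19.7500] v=[-1.5000 5.5000 -1.0000]
Step 2: x=[6.0938 13.2031 19.3516] v=[-2.1250 7.3125 -1.5938]
Step 3: x=[5.7012 14.9111 18.9439] v=[-1.5704 6.8321 -1.6309]
Step 4: x=[5.7099 15.9720 18.6591] v=[0.0346 4.2436 -1.1391]
Step 5: x=[6.2513 16.0860 18.5814] v=[2.1657 0.4561 -0.3109]
Step 6: x=[7.2721 15.2826 18.7227] v=[4.0831 -3.2136 0.5653]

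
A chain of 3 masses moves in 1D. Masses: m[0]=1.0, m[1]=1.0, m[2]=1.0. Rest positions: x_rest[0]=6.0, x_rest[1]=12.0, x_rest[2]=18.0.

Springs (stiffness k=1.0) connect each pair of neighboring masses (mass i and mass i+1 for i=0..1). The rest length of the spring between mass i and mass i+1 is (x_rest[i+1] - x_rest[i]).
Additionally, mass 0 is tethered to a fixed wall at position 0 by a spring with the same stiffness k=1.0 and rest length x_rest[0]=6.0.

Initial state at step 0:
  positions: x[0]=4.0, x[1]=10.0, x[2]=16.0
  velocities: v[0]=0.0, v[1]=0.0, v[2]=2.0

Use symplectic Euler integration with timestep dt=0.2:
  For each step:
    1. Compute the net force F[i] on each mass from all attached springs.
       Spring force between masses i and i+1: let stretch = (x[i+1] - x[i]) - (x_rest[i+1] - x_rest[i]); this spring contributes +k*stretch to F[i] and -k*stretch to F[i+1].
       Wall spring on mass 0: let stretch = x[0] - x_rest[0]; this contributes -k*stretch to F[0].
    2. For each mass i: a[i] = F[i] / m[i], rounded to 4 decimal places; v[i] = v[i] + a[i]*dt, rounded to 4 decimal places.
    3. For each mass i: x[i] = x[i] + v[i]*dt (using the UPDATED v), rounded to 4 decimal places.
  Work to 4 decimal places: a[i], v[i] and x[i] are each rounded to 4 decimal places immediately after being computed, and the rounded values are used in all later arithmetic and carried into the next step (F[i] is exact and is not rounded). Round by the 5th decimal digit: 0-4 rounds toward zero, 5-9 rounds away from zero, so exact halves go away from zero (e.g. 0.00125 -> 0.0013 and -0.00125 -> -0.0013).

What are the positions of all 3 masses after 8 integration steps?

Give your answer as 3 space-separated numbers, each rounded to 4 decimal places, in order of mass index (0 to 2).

Step 0: x=[4.0000 10.0000 16.0000] v=[0.0000 0.0000 2.0000]
Step 1: x=[4.0800 10.0000 16.4000] v=[0.4000 0.0000 2.0000]
Step 2: x=[4.2336 10.0192 16.7840] v=[0.7680 0.0960 1.9200]
Step 3: x=[4.4493 10.0776 17.1374] v=[1.0784 0.2918 1.7670]
Step 4: x=[4.7121 10.1932 17.4484] v=[1.3142 0.5781 1.5550]
Step 5: x=[5.0057 10.3798 17.7092] v=[1.4680 0.9329 1.3040]
Step 6: x=[5.3140 10.6446 17.9168] v=[1.5417 1.3240 1.0381]
Step 7: x=[5.6230 10.9871 18.0735] v=[1.5450 1.7123 0.7837]
Step 8: x=[5.9216 11.3985 18.1868] v=[1.4932 2.0568 0.5664]

Answer: 5.9216 11.3985 18.1868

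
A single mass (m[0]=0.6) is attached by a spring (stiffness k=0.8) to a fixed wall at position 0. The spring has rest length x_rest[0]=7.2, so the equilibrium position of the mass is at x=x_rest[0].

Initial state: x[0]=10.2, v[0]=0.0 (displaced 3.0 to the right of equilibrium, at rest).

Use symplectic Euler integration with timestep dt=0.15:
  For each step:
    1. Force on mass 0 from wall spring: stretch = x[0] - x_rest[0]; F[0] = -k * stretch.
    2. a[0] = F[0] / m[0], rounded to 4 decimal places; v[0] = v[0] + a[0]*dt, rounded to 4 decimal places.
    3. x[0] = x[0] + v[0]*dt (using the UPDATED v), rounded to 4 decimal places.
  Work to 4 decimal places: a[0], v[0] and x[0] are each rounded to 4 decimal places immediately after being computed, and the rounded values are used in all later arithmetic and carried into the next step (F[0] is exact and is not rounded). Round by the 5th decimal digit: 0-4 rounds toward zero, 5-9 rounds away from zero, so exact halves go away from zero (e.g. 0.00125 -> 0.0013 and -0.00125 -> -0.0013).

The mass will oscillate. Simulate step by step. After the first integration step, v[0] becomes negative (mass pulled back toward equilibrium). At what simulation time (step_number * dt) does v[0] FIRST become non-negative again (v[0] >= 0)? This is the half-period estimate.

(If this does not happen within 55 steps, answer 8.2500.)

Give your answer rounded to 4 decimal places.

Answer: 2.8500

Derivation:
Step 0: x=[10.2000] v=[0.0000]
Step 1: x=[10.1100] v=[-0.6000]
Step 2: x=[9.9327] v=[-1.1820]
Step 3: x=[9.6734] v=[-1.7285]
Step 4: x=[9.3399] v=[-2.2232]
Step 5: x=[8.9422] v=[-2.6512]
Step 6: x=[8.4923] v=[-2.9996]
Step 7: x=[8.0036] v=[-3.2581]
Step 8: x=[7.4908] v=[-3.4188]
Step 9: x=[6.9693] v=[-3.4770]
Step 10: x=[6.4547] v=[-3.4309]
Step 11: x=[5.9624] v=[-3.2818]
Step 12: x=[5.5073] v=[-3.0343]
Step 13: x=[5.1029] v=[-2.6958]
Step 14: x=[4.7614] v=[-2.2764]
Step 15: x=[4.4931] v=[-1.7887]
Step 16: x=[4.3060] v=[-1.2473]
Step 17: x=[4.2057] v=[-0.6685]
Step 18: x=[4.1953] v=[-0.0696]
Step 19: x=[4.2750] v=[0.5313]
First v>=0 after going negative at step 19, time=2.8500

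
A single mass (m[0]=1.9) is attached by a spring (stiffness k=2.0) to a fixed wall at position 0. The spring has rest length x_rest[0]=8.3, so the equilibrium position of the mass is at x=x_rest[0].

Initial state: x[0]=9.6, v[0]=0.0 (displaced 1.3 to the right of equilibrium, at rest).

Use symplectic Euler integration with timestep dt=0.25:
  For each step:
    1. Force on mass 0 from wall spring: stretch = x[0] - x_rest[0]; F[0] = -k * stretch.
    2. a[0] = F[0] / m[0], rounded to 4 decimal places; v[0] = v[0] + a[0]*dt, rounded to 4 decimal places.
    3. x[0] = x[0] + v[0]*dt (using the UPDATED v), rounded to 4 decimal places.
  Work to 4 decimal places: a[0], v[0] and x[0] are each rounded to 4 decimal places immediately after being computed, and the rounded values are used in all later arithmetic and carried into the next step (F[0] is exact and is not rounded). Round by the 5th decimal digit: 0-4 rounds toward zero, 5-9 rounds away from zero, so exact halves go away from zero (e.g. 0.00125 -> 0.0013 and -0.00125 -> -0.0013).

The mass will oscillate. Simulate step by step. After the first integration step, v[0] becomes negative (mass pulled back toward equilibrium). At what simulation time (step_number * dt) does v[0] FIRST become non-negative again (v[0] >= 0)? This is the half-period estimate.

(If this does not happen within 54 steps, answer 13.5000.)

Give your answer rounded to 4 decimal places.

Answer: 3.2500

Derivation:
Step 0: x=[9.6000] v=[0.0000]
Step 1: x=[9.5145] v=[-0.3421]
Step 2: x=[9.3491] v=[-0.6617]
Step 3: x=[9.1147] v=[-0.9378]
Step 4: x=[8.8267] v=[-1.1522]
Step 5: x=[8.5040] v=[-1.2908]
Step 6: x=[8.1679] v=[-1.3445]
Step 7: x=[7.8405] v=[-1.3097]
Step 8: x=[7.5433] v=[-1.1888]
Step 9: x=[7.2959] v=[-0.9897]
Step 10: x=[7.1145] v=[-0.7255]
Step 11: x=[7.0111] v=[-0.4135]
Step 12: x=[6.9925] v=[-0.0743]
Step 13: x=[7.0600] v=[0.2698]
First v>=0 after going negative at step 13, time=3.2500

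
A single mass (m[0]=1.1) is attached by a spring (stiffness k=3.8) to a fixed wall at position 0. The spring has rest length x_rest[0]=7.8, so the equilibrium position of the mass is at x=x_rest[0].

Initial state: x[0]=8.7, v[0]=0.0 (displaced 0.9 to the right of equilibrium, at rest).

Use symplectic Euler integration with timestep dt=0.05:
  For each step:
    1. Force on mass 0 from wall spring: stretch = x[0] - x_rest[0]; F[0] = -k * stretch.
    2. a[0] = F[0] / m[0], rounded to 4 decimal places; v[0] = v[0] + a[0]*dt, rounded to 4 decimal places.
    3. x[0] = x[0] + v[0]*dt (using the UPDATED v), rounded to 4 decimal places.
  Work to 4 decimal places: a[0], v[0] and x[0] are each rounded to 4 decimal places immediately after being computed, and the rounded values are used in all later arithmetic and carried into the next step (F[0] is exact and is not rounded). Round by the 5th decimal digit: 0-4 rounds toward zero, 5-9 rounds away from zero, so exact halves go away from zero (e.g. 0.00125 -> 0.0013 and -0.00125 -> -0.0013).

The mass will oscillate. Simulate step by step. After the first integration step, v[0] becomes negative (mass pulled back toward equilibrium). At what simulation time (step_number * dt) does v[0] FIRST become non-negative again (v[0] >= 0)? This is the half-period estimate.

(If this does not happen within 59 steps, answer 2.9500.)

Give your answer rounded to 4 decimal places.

Answer: 1.7000

Derivation:
Step 0: x=[8.7000] v=[0.0000]
Step 1: x=[8.6922] v=[-0.1555]
Step 2: x=[8.6767] v=[-0.3096]
Step 3: x=[8.6537] v=[-0.4610]
Step 4: x=[8.6233] v=[-0.6085]
Step 5: x=[8.5858] v=[-0.7507]
Step 6: x=[8.5415] v=[-0.8864]
Step 7: x=[8.4908] v=[-1.0145]
Step 8: x=[8.4341] v=[-1.1338]
Step 9: x=[8.3719] v=[-1.2433]
Step 10: x=[8.3048] v=[-1.3421]
Step 11: x=[8.2333] v=[-1.4293]
Step 12: x=[8.1581] v=[-1.5041]
Step 13: x=[8.0798] v=[-1.5660]
Step 14: x=[7.9991] v=[-1.6143]
Step 15: x=[7.9167] v=[-1.6487]
Step 16: x=[7.8333] v=[-1.6689]
Step 17: x=[7.7496] v=[-1.6747]
Step 18: x=[7.6663] v=[-1.6660]
Step 19: x=[7.5842] v=[-1.6429]
Step 20: x=[7.5039] v=[-1.6056]
Step 21: x=[7.4262] v=[-1.5545]
Step 22: x=[7.3517] v=[-1.4899]
Step 23: x=[7.2811] v=[-1.4125]
Step 24: x=[7.2150] v=[-1.3229]
Step 25: x=[7.1539] v=[-1.2219]
Step 26: x=[7.0984] v=[-1.1103]
Step 27: x=[7.0489] v=[-0.9891]
Step 28: x=[7.0059] v=[-0.8594]
Step 29: x=[6.9698] v=[-0.7222]
Step 30: x=[6.9409] v=[-0.5788]
Step 31: x=[6.9194] v=[-0.4304]
Step 32: x=[6.9055] v=[-0.2783]
Step 33: x=[6.8993] v=[-0.1238]
Step 34: x=[6.9009] v=[0.0318]
First v>=0 after going negative at step 34, time=1.7000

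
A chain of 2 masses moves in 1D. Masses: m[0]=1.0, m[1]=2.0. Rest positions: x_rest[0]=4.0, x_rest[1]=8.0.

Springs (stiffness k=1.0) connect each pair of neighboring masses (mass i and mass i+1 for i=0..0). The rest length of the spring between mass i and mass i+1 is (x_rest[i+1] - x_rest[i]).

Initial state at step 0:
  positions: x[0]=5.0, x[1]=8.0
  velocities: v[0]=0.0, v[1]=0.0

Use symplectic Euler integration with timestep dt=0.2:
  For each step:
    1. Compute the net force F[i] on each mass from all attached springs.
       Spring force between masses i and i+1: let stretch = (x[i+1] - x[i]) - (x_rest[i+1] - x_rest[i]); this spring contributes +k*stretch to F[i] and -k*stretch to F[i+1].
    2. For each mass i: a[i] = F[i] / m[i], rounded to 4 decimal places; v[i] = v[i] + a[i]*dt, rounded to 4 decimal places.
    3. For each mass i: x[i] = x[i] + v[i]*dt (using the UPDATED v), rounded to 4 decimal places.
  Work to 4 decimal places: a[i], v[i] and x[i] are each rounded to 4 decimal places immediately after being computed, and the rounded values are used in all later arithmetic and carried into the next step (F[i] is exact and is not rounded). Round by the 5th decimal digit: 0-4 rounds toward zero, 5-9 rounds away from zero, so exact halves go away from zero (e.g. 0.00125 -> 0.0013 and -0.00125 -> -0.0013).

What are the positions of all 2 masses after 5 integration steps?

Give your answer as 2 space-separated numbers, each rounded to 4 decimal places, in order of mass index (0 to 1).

Step 0: x=[5.0000 8.0000] v=[0.0000 0.0000]
Step 1: x=[4.9600 8.0200] v=[-0.2000 0.1000]
Step 2: x=[4.8824 8.0588] v=[-0.3880 0.1940]
Step 3: x=[4.7719 8.1141] v=[-0.5527 0.2764]
Step 4: x=[4.6350 8.1825] v=[-0.6843 0.3422]
Step 5: x=[4.4800 8.2600] v=[-0.7748 0.3875]

Answer: 4.4800 8.2600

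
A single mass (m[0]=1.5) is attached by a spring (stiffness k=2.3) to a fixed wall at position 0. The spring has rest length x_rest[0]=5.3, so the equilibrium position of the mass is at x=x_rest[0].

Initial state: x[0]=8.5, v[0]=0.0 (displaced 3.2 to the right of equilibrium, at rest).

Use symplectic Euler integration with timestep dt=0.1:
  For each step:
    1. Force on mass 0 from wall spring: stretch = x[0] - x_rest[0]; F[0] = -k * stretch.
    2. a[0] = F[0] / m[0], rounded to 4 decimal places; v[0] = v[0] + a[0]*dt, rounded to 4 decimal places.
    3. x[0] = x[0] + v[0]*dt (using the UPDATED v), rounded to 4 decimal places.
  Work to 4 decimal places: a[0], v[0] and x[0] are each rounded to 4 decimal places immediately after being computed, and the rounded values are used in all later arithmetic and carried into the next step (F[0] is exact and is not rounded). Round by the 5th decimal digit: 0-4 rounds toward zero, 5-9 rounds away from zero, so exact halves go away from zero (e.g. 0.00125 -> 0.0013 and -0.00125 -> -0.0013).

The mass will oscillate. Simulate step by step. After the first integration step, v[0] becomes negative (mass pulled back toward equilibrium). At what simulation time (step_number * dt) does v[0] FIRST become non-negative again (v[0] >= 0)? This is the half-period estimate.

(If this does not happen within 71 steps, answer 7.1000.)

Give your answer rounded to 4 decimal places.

Answer: 2.6000

Derivation:
Step 0: x=[8.5000] v=[0.0000]
Step 1: x=[8.4509] v=[-0.4907]
Step 2: x=[8.3535] v=[-0.9738]
Step 3: x=[8.2093] v=[-1.4420]
Step 4: x=[8.0205] v=[-1.8881]
Step 5: x=[7.7900] v=[-2.3052]
Step 6: x=[7.5213] v=[-2.6870]
Step 7: x=[7.2185] v=[-3.0276]
Step 8: x=[6.8863] v=[-3.3218]
Step 9: x=[6.5298] v=[-3.5650]
Step 10: x=[6.1544] v=[-3.7536]
Step 11: x=[5.7659] v=[-3.8846]
Step 12: x=[5.3703] v=[-3.9560]
Step 13: x=[4.9736] v=[-3.9668]
Step 14: x=[4.5819] v=[-3.9168]
Step 15: x=[4.2012] v=[-3.8067]
Step 16: x=[3.8374] v=[-3.6382]
Step 17: x=[3.4960] v=[-3.4139]
Step 18: x=[3.1823] v=[-3.1373]
Step 19: x=[2.9010] v=[-2.8126]
Step 20: x=[2.6565] v=[-2.4448]
Step 21: x=[2.4526] v=[-2.0395]
Step 22: x=[2.2923] v=[-1.6029]
Step 23: x=[2.1781] v=[-1.1417]
Step 24: x=[2.1118] v=[-0.6630]
Step 25: x=[2.0944] v=[-0.1741]
Step 26: x=[2.1261] v=[0.3174]
First v>=0 after going negative at step 26, time=2.6000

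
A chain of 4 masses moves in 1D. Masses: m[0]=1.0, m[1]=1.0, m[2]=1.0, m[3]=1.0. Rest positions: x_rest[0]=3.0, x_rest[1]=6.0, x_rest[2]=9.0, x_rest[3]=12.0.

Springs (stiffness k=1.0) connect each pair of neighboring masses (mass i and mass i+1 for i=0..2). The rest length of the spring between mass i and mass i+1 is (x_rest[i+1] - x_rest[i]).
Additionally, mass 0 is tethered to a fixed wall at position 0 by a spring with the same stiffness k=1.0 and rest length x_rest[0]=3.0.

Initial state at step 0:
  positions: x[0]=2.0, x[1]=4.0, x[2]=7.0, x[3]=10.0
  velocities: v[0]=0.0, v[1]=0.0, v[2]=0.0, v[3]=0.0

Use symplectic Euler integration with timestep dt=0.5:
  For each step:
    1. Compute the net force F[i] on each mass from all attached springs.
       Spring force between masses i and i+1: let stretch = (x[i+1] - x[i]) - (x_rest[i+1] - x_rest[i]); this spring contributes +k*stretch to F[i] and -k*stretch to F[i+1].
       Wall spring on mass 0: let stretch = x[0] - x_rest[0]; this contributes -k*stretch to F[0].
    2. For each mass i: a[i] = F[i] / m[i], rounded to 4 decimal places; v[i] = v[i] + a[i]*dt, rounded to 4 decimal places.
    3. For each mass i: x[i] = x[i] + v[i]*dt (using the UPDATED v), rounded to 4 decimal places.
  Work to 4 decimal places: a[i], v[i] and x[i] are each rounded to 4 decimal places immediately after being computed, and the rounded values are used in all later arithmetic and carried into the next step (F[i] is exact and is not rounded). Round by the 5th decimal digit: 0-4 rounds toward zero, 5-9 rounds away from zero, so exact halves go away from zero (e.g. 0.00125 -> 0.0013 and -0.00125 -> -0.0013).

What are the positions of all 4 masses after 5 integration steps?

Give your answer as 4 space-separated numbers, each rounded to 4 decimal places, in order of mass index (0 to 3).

Answer: 2.8829 5.3643 7.9113 10.2815

Derivation:
Step 0: x=[2.0000 4.0000 7.0000 10.0000] v=[0.0000 0.0000 0.0000 0.0000]
Step 1: x=[2.0000 4.2500 7.0000 10.0000] v=[0.0000 0.5000 0.0000 0.0000]
Step 2: x=[2.0625 4.6250 7.0625 10.0000] v=[0.1250 0.7500 0.1250 0.0000]
Step 3: x=[2.2500 4.9688 7.2500 10.0157] v=[0.3750 0.6875 0.3750 0.0313]
Step 4: x=[2.5547 5.2032 7.5587 10.0900] v=[0.6094 0.4687 0.6173 0.1485]
Step 5: x=[2.8829 5.3643 7.9113 10.2815] v=[0.6563 0.3222 0.7052 0.3829]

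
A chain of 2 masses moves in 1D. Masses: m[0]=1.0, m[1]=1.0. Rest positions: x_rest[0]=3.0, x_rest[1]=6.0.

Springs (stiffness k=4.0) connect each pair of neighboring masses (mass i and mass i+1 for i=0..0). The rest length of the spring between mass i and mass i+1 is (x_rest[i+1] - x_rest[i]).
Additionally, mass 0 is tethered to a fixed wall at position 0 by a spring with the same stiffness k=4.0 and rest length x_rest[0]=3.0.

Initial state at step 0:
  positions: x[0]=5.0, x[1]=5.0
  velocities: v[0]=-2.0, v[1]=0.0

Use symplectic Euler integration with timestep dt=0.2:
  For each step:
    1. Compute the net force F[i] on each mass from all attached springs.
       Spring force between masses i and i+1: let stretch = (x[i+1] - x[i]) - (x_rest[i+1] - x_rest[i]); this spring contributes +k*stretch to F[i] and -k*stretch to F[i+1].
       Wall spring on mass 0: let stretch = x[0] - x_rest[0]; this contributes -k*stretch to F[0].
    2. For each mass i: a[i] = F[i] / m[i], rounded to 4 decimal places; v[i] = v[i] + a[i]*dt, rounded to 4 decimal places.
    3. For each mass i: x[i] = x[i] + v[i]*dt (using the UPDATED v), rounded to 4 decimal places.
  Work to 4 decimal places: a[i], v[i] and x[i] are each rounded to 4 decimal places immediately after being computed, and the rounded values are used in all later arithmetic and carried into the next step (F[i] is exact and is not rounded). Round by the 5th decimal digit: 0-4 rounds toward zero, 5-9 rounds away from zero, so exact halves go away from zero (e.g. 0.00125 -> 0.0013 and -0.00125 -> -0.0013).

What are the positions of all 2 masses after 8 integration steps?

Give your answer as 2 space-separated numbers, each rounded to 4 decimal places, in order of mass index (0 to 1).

Step 0: x=[5.0000 5.0000] v=[-2.0000 0.0000]
Step 1: x=[3.8000 5.4800] v=[-6.0000 2.4000]
Step 2: x=[2.2608 6.1712] v=[-7.6960 3.4560]
Step 3: x=[0.9855 6.7167] v=[-6.3763 2.7277]
Step 4: x=[0.4696 6.8252] v=[-2.5797 0.5427]
Step 5: x=[0.8954 6.3968] v=[2.1291 -2.1418]
Step 6: x=[2.0582 5.5682] v=[5.8139 -4.1429]
Step 7: x=[3.4533 4.6580] v=[6.9753 -4.5509]
Step 8: x=[4.4886 4.0351] v=[5.1764 -3.1147]

Answer: 4.4886 4.0351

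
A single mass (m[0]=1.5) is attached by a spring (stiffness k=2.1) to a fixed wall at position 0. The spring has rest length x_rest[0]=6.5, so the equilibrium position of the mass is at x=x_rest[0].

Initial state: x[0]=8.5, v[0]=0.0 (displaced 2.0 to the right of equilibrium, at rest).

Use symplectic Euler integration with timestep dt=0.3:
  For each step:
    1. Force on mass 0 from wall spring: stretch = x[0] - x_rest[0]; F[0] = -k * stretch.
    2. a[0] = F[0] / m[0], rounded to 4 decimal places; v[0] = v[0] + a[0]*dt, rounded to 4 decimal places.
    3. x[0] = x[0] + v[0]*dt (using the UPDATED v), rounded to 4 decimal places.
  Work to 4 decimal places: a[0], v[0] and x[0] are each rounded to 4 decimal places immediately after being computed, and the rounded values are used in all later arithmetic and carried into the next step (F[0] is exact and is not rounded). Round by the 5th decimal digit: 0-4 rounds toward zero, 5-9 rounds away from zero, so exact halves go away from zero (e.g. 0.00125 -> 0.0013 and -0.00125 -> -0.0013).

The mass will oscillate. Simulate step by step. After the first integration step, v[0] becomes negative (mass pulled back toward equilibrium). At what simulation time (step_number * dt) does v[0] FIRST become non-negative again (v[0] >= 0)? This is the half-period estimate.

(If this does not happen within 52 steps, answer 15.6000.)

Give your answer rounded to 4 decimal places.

Answer: 2.7000

Derivation:
Step 0: x=[8.5000] v=[0.0000]
Step 1: x=[8.2480] v=[-0.8400]
Step 2: x=[7.7757] v=[-1.5742]
Step 3: x=[7.1427] v=[-2.1100]
Step 4: x=[6.4287] v=[-2.3799]
Step 5: x=[5.7237] v=[-2.3500]
Step 6: x=[5.1165] v=[-2.0240]
Step 7: x=[4.6836] v=[-1.4429]
Step 8: x=[4.4796] v=[-0.6800]
Step 9: x=[4.5302] v=[0.1686]
First v>=0 after going negative at step 9, time=2.7000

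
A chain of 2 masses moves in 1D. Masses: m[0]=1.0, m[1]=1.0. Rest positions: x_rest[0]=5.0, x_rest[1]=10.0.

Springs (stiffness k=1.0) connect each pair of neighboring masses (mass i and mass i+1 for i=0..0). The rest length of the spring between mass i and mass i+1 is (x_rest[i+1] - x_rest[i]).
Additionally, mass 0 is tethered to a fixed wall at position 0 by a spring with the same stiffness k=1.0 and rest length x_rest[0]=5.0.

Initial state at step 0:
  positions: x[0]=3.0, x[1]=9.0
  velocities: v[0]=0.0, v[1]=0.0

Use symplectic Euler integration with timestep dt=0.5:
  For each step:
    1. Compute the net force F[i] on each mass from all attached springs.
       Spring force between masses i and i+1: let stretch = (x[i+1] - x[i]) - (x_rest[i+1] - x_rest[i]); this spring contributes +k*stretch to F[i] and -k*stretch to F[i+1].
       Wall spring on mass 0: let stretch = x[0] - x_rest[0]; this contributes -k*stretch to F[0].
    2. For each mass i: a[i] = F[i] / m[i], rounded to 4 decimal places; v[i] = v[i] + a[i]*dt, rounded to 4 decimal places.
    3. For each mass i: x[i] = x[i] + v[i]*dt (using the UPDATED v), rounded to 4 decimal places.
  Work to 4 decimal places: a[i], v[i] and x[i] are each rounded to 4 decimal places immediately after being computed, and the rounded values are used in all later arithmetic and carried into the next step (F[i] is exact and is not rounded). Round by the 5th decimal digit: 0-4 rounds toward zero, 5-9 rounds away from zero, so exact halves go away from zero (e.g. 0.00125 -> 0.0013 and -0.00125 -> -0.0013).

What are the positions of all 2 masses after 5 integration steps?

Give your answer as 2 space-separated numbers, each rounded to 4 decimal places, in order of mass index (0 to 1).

Step 0: x=[3.0000 9.0000] v=[0.0000 0.0000]
Step 1: x=[3.7500 8.7500] v=[1.5000 -0.5000]
Step 2: x=[4.8125 8.5000] v=[2.1250 -0.5000]
Step 3: x=[5.5938 8.5782] v=[1.5625 0.1563]
Step 4: x=[5.7227 9.1603] v=[0.2578 1.1641]
Step 5: x=[5.2803 10.1330] v=[-0.8848 1.9453]

Answer: 5.2803 10.1330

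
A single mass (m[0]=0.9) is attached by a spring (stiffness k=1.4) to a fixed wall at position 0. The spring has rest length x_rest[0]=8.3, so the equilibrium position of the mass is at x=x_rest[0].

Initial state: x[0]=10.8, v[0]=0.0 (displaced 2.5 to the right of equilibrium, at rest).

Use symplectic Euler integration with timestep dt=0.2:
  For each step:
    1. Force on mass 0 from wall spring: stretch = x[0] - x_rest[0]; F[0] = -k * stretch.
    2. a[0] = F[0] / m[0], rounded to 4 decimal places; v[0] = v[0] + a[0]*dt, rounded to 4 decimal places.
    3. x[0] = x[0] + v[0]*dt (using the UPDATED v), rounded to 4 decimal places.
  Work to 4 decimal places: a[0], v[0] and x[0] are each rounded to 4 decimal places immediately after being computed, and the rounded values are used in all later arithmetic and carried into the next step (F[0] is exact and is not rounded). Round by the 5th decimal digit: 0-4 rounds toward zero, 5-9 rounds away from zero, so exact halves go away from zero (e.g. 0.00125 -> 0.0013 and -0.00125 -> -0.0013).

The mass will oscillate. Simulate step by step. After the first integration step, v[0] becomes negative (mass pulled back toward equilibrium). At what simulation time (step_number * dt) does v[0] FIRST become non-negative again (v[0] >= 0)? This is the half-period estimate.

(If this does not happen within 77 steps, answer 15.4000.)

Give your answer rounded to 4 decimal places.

Answer: 2.6000

Derivation:
Step 0: x=[10.8000] v=[0.0000]
Step 1: x=[10.6444] v=[-0.7778]
Step 2: x=[10.3430] v=[-1.5072]
Step 3: x=[9.9144] v=[-2.1428]
Step 4: x=[9.3854] v=[-2.6451]
Step 5: x=[8.7888] v=[-2.9828]
Step 6: x=[8.1618] v=[-3.1349]
Step 7: x=[7.5434] v=[-3.0919]
Step 8: x=[6.9721] v=[-2.8565]
Step 9: x=[6.4834] v=[-2.4434]
Step 10: x=[6.1078] v=[-1.8782]
Step 11: x=[5.8686] v=[-1.1962]
Step 12: x=[5.7806] v=[-0.4398]
Step 13: x=[5.8494] v=[0.3440]
First v>=0 after going negative at step 13, time=2.6000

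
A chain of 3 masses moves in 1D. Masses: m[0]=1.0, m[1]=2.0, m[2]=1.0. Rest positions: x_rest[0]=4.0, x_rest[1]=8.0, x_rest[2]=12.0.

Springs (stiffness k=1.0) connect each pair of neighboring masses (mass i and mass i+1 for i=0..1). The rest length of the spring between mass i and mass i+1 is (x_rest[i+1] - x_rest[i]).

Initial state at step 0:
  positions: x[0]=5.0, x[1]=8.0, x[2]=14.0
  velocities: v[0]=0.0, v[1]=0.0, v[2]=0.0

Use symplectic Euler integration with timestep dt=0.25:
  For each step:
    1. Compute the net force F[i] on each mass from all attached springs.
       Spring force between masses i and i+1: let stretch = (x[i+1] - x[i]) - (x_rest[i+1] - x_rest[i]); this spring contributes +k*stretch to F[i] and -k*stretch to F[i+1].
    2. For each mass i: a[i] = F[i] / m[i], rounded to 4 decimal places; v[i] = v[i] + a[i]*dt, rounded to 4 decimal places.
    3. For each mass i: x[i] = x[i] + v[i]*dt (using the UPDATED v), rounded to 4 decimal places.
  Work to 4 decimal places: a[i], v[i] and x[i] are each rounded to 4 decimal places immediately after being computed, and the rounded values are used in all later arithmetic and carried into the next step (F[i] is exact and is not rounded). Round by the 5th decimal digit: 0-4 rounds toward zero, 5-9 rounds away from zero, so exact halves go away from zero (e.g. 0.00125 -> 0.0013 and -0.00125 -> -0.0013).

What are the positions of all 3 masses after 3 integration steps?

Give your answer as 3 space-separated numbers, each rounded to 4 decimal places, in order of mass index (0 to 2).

Answer: 4.6725 8.5054 13.3168

Derivation:
Step 0: x=[5.0000 8.0000 14.0000] v=[0.0000 0.0000 0.0000]
Step 1: x=[4.9375 8.0938 13.8750] v=[-0.2500 0.3750 -0.5000]
Step 2: x=[4.8223 8.2696 13.6387] v=[-0.4609 0.7031 -0.9453]
Step 3: x=[4.6725 8.5054 13.3168] v=[-0.5991 0.9433 -1.2876]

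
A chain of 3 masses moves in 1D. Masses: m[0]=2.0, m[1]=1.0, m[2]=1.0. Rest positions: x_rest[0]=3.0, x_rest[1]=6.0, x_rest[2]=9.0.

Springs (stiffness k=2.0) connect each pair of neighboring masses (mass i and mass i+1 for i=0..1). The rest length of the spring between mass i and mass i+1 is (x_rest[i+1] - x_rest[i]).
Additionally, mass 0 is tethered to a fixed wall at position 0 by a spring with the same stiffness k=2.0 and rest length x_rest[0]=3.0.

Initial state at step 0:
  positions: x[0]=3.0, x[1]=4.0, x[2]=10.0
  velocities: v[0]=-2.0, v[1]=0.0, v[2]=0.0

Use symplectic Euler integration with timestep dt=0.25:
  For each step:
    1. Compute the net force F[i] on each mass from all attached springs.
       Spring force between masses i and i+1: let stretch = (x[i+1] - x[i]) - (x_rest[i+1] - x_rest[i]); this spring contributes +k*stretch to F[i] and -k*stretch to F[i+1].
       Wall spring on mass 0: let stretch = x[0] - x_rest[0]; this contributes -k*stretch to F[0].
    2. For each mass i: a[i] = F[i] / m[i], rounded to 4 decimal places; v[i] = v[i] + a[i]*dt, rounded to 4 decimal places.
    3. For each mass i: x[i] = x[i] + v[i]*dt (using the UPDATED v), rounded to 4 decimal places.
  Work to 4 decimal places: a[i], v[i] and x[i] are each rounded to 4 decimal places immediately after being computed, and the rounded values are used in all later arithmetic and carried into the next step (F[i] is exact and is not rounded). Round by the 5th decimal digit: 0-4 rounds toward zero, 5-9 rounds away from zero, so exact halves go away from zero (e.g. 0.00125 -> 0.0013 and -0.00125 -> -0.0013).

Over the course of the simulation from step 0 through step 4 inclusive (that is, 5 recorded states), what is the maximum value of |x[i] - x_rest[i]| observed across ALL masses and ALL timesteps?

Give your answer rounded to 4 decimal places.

Step 0: x=[3.0000 4.0000 10.0000] v=[-2.0000 0.0000 0.0000]
Step 1: x=[2.3750 4.6250 9.6250] v=[-2.5000 2.5000 -1.5000]
Step 2: x=[1.7422 5.5938 9.0000] v=[-2.5313 3.8750 -2.5000]
Step 3: x=[1.2412 6.5069 8.3242] v=[-2.0040 3.6523 -2.7031]
Step 4: x=[0.9917 6.9889 7.7963] v=[-0.9979 1.9281 -2.1118]
Max displacement = 2.0083

Answer: 2.0083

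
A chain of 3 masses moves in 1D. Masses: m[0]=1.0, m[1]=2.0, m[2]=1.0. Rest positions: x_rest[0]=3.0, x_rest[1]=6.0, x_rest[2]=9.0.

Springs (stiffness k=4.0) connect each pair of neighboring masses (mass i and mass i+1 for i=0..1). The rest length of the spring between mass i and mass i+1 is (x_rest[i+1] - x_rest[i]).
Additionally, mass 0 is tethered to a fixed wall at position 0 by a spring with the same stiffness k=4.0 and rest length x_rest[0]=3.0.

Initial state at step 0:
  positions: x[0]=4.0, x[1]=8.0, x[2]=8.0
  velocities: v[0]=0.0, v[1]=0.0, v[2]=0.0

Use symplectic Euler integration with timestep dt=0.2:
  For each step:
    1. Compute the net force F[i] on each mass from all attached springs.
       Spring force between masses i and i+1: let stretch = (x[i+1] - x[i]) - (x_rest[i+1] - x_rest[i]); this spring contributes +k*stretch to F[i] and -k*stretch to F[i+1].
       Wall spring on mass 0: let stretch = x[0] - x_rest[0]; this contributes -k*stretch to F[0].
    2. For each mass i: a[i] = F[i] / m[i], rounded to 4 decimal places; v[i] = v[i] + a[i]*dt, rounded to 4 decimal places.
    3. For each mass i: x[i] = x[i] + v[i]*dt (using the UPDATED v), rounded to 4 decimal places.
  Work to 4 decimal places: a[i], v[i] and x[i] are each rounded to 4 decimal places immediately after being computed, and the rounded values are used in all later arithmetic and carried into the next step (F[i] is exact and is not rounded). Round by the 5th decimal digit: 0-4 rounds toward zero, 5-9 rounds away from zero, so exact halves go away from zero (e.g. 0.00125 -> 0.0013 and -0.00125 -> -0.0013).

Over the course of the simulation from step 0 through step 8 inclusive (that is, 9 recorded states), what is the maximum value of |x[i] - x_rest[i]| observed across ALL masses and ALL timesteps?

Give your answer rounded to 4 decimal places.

Step 0: x=[4.0000 8.0000 8.0000] v=[0.0000 0.0000 0.0000]
Step 1: x=[4.0000 7.6800 8.4800] v=[0.0000 -1.6000 2.4000]
Step 2: x=[3.9488 7.1296 9.3120] v=[-0.2560 -2.7520 4.1600]
Step 3: x=[3.7747 6.4993 10.2748] v=[-0.8704 -3.1514 4.8141]
Step 4: x=[3.4326 5.9531 11.1135] v=[-1.7105 -2.7310 4.1937]
Step 5: x=[2.9446 5.6181 11.6066] v=[-2.4402 -1.6750 2.4654]
Step 6: x=[2.4132 5.5483 11.6215] v=[-2.6571 -0.3490 0.0746]
Step 7: x=[1.9973 5.7135 11.1447] v=[-2.0796 0.8262 -2.3840]
Step 8: x=[1.8564 6.0159 10.2789] v=[-0.7045 1.5122 -4.3290]
Max displacement = 2.6215

Answer: 2.6215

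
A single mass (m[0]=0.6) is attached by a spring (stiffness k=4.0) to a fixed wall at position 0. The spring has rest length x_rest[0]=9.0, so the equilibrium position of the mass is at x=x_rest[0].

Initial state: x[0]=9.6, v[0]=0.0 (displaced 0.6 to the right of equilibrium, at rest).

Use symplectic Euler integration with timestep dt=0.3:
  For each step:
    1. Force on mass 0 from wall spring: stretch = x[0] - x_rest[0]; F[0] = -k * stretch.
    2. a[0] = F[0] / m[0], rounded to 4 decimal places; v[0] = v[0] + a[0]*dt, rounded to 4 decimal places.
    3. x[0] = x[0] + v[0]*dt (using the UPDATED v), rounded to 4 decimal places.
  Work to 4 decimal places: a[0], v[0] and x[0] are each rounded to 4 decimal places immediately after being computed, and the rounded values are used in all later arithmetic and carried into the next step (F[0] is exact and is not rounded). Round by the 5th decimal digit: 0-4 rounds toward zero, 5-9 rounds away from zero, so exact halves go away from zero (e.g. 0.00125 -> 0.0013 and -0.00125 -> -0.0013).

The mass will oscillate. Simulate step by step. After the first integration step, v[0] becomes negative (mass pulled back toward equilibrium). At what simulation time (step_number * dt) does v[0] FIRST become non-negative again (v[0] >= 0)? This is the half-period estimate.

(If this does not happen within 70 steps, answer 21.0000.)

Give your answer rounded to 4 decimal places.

Answer: 1.2000

Derivation:
Step 0: x=[9.6000] v=[0.0000]
Step 1: x=[9.2400] v=[-1.2000]
Step 2: x=[8.7360] v=[-1.6800]
Step 3: x=[8.3904] v=[-1.1520]
Step 4: x=[8.4106] v=[0.0672]
First v>=0 after going negative at step 4, time=1.2000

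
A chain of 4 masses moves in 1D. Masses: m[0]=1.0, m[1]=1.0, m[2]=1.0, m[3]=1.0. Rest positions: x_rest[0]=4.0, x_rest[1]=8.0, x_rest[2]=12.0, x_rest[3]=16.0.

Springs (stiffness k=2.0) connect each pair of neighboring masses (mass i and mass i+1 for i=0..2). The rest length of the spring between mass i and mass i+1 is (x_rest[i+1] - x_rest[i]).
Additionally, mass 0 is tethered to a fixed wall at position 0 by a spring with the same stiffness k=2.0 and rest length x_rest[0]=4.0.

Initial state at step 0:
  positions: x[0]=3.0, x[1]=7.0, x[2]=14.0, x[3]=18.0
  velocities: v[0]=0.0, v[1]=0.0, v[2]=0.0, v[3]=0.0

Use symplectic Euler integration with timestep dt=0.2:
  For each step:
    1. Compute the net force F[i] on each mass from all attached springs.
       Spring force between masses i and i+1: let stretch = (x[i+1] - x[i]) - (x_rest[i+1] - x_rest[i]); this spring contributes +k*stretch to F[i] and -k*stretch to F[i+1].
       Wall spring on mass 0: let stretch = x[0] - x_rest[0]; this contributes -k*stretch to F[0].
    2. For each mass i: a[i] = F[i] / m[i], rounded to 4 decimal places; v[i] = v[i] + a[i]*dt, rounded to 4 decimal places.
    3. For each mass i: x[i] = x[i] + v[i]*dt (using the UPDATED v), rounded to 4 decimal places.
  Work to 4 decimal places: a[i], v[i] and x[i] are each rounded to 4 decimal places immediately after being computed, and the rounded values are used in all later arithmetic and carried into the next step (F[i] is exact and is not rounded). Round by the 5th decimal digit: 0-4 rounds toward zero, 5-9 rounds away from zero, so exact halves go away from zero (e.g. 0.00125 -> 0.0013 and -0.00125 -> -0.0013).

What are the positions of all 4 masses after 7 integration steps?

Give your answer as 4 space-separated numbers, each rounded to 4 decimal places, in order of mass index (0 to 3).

Answer: 5.2448 9.5156 12.0019 16.6220

Derivation:
Step 0: x=[3.0000 7.0000 14.0000 18.0000] v=[0.0000 0.0000 0.0000 0.0000]
Step 1: x=[3.0800 7.2400 13.7600 18.0000] v=[0.4000 1.2000 -1.2000 0.0000]
Step 2: x=[3.2464 7.6688 13.3376 17.9808] v=[0.8320 2.1440 -2.1120 -0.0960]
Step 3: x=[3.5069 8.1973 12.8332 17.9101] v=[1.3024 2.6426 -2.5222 -0.3533]
Step 4: x=[3.8621 8.7215 12.3640 17.7533] v=[1.7758 2.6208 -2.3458 -0.7841]
Step 5: x=[4.2970 9.1483 12.0346 17.4853] v=[2.1747 2.1340 -1.6471 -1.3398]
Step 6: x=[4.7763 9.4179 11.9103 17.1013] v=[2.3964 1.3480 -0.6213 -1.9201]
Step 7: x=[5.2448 9.5156 12.0019 16.6220] v=[2.3425 0.4883 0.4581 -2.3965]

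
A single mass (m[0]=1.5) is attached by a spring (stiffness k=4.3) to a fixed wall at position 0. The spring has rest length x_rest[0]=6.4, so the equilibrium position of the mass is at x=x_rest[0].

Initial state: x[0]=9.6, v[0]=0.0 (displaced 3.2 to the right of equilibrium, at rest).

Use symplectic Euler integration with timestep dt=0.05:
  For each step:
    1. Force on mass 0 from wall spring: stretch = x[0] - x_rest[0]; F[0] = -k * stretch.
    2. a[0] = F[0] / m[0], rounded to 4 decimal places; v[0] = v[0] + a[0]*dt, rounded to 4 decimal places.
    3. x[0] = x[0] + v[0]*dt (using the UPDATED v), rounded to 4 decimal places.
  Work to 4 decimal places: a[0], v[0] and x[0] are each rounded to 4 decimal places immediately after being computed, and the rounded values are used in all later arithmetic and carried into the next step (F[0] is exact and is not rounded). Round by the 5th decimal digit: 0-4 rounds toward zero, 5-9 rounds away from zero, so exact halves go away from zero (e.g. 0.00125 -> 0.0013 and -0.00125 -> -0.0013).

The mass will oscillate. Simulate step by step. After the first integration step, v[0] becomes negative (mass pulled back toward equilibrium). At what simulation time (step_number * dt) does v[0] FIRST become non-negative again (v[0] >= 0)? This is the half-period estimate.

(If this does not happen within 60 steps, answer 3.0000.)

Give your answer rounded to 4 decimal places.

Answer: 1.9000

Derivation:
Step 0: x=[9.6000] v=[0.0000]
Step 1: x=[9.5771] v=[-0.4587]
Step 2: x=[9.5314] v=[-0.9141]
Step 3: x=[9.4633] v=[-1.3629]
Step 4: x=[9.3732] v=[-1.8020]
Step 5: x=[9.2618] v=[-2.2282]
Step 6: x=[9.1299] v=[-2.6384]
Step 7: x=[8.9784] v=[-3.0297]
Step 8: x=[8.8084] v=[-3.3993]
Step 9: x=[8.6212] v=[-3.7445]
Step 10: x=[8.4181] v=[-4.0629]
Step 11: x=[8.2005] v=[-4.3522]
Step 12: x=[7.9700] v=[-4.6103]
Step 13: x=[7.7282] v=[-4.8353]
Step 14: x=[7.4769] v=[-5.0257]
Step 15: x=[7.2179] v=[-5.1801]
Step 16: x=[6.9530] v=[-5.2973]
Step 17: x=[6.6842] v=[-5.3766]
Step 18: x=[6.4133] v=[-5.4173]
Step 19: x=[6.1423] v=[-5.4192]
Step 20: x=[5.8732] v=[-5.3823]
Step 21: x=[5.6079] v=[-5.3068]
Step 22: x=[5.3482] v=[-5.1933]
Step 23: x=[5.0961] v=[-5.0425]
Step 24: x=[4.8533] v=[-4.8556]
Step 25: x=[4.6216] v=[-4.6339]
Step 26: x=[4.4027] v=[-4.3790]
Step 27: x=[4.1981] v=[-4.0927]
Step 28: x=[4.0092] v=[-3.7771]
Step 29: x=[3.8375] v=[-3.4344]
Step 30: x=[3.6841] v=[-3.0671]
Step 31: x=[3.5502] v=[-2.6778]
Step 32: x=[3.4367] v=[-2.2693]
Step 33: x=[3.3445] v=[-1.8446]
Step 34: x=[3.2742] v=[-1.4066]
Step 35: x=[3.2263] v=[-0.9586]
Step 36: x=[3.2011] v=[-0.5037]
Step 37: x=[3.1988] v=[-0.0452]
Step 38: x=[3.2195] v=[0.4136]
First v>=0 after going negative at step 38, time=1.9000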